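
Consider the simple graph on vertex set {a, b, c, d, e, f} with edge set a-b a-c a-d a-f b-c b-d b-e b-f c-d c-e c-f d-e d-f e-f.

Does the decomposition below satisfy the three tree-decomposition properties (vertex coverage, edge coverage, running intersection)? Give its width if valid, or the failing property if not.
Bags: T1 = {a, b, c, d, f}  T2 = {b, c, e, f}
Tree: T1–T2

No — edge (d,e) lies in no bag.

A tree decomposition must satisfy three properties: every vertex lies in some bag; for every edge, both endpoints lie together in some bag; and for every vertex, the bags containing it form a connected subtree. Here edge (d,e) lies in no bag, so the decomposition is invalid.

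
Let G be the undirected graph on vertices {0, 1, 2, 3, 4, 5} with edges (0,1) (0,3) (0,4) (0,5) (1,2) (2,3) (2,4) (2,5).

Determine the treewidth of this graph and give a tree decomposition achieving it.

Each bag holds 3 vertices, so the decomposition has width 2, which upper-bounds the treewidth. Since 0–4–2–3–0 is a cycle in G, G is not acyclic. Forests are exactly the graphs of treewidth ≤ 1, so tw(G) ≥ 2. Combining the bounds, tw(G) = 2.

Treewidth 2.
Bags: B1 = {0, 2, 4}  B2 = {0, 2, 3}  B3 = {0, 2, 5}  B4 = {0, 1, 2}
Tree: B1–B2, B2–B3, B3–B4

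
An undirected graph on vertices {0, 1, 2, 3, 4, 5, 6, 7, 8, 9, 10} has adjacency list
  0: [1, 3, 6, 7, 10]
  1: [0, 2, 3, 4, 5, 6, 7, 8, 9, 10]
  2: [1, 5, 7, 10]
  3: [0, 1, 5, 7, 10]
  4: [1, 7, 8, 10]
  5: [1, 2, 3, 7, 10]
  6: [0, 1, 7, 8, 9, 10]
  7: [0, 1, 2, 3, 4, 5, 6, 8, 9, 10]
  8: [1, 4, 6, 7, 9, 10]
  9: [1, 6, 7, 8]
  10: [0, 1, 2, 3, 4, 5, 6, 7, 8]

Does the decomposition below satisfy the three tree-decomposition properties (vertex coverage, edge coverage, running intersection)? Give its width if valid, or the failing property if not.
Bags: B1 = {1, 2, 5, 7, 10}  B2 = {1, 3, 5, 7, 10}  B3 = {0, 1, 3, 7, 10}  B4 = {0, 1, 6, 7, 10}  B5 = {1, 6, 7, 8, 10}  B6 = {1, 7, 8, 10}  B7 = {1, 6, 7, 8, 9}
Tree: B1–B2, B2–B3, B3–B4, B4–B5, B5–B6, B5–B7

A tree decomposition must satisfy three properties: every vertex lies in some bag; for every edge, both endpoints lie together in some bag; and for every vertex, the bags containing it form a connected subtree. Here vertex 4 appears in no bag, so the decomposition is invalid.

No — vertex 4 appears in no bag.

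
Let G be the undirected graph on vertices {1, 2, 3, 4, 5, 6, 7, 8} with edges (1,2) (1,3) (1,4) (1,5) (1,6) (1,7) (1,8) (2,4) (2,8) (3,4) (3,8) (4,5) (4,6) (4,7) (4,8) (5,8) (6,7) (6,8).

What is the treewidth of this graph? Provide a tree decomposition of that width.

Each bag holds 4 vertices, so the decomposition has width 3, which upper-bounds the treewidth. For the lower bound, the 4 vertices {1, 2, 4, 8} are pairwise adjacent, and any tree decomposition puts a clique entirely inside one bag — forcing width ≥ 3. Therefore the treewidth is 3.

Treewidth 3.
One optimal decomposition is:
Bags: B1 = {1, 4, 6, 7}  B2 = {1, 4, 6, 8}  B3 = {1, 3, 4, 8}  B4 = {1, 2, 4, 8}  B5 = {1, 4, 5, 8}
Tree: B1–B2, B2–B3, B2–B4, B4–B5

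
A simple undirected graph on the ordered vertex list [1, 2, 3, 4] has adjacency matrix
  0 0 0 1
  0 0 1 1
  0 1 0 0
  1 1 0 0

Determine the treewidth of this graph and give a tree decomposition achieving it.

Treewidth 1.
Bags: B1 = {2, 3}  B2 = {2, 4}  B3 = {1, 4}
Tree: B1–B2, B2–B3

Each bag holds 2 vertices, so the decomposition has width 1, which upper-bounds the treewidth. G has an edge, so its treewidth is at least 1. The upper and lower bounds meet at 1, so that is the treewidth.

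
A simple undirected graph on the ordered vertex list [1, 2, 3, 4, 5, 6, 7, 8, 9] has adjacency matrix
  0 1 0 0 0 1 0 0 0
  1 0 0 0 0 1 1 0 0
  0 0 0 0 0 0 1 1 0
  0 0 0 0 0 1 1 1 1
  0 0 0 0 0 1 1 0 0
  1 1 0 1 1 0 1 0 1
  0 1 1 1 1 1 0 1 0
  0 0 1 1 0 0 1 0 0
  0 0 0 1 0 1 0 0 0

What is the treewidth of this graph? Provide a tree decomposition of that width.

Treewidth 2.
One optimal decomposition is:
Bags: B1 = {4, 6, 7}  B2 = {2, 6, 7}  B3 = {4, 7, 8}  B4 = {1, 2, 6}  B5 = {5, 6, 7}  B6 = {3, 7, 8}  B7 = {4, 6, 9}
Tree: B1–B2, B1–B3, B2–B4, B2–B5, B3–B6, B1–B7

Every bag has size at most 3, so the width is 3 − 1 = 2 and tw(G) ≤ 2. On the other hand G contains the 3-clique {3, 7, 8}. A clique must lie in a single bag of any decomposition, so no decomposition can have width below 2. Combining the bounds, tw(G) = 2.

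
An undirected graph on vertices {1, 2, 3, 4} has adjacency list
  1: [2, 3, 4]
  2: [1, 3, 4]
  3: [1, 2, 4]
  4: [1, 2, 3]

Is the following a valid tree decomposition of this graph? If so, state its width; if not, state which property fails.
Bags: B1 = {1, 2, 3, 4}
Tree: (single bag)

Yes; width 3.

Every vertex of G appears in some bag (union = {1, 2, 3, 4}); every edge is covered by a bag; and for each vertex v the set of bags containing v is connected in the bag tree. The decomposition is therefore valid. The largest bag has 4 vertices, so the width is 3.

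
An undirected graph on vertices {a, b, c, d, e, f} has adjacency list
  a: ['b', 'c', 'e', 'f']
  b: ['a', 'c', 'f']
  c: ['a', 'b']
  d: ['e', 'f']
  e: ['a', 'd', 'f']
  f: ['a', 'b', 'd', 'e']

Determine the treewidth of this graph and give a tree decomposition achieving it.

Treewidth 2.
One optimal decomposition is:
Bags: B1 = {d, e, f}  B2 = {a, e, f}  B3 = {a, b, f}  B4 = {a, b, c}
Tree: B1–B2, B2–B3, B3–B4

The largest bag has 3 vertices, giving width 2; this decomposition certifies tw(G) ≤ 2. On the other hand G contains the 3-clique {a, b, c}. A clique must lie in a single bag of any decomposition, so no decomposition can have width below 2. Hence tw(G) = 2 exactly.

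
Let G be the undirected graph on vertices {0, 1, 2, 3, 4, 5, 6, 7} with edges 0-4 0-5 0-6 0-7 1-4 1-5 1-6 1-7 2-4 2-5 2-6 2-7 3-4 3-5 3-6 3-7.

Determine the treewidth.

4

A width-4 tree decomposition is:
Bags: B1 = {0, 1, 2, 3, 7}  B2 = {0, 1, 2, 3, 5}  B3 = {0, 1, 2, 3, 6}  B4 = {0, 1, 2, 3, 4}
Tree: B1–B2, B2–B3, B3–B4
Each bag holds 5 vertices, so the decomposition has width 4, which upper-bounds the treewidth. For the lower bound: the 5 vertex sets {2,7}, {1,5}, {0,6}, {3}, {4} are disjoint, each induces a connected subgraph, and every pair is joined by at least one edge of G. Contracting each set to a single vertex therefore yields K_{5} as a minor, and since treewidth is minor-monotone, tw(G) ≥ tw(K_{5}) = 4. Hence tw(G) = 4 exactly.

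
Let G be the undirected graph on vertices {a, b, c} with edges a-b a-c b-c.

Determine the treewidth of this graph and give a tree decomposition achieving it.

Treewidth 2.
One such decomposition:
Bags: B1 = {a, b, c}
Tree: (single bag)

A single bag containing all 3 vertices is trivially a valid decomposition of width 2. For the lower bound, the 3 vertices {a, b, c} are pairwise adjacent, and any tree decomposition puts a clique entirely inside one bag — forcing width ≥ 2. Combining the bounds, tw(G) = 2.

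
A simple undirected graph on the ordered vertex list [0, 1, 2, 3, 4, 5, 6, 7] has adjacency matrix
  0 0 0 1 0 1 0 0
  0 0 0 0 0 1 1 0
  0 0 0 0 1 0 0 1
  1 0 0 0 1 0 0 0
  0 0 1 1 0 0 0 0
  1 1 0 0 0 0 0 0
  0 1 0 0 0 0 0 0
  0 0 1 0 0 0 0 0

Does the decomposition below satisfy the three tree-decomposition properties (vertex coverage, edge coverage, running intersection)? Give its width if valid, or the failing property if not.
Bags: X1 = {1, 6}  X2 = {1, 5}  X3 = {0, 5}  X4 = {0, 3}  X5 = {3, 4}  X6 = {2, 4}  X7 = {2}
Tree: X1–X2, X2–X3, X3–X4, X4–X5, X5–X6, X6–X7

A tree decomposition must satisfy three properties: every vertex lies in some bag; for every edge, both endpoints lie together in some bag; and for every vertex, the bags containing it form a connected subtree. Here vertex 7 appears in no bag, so the decomposition is invalid.

No — vertex 7 appears in no bag.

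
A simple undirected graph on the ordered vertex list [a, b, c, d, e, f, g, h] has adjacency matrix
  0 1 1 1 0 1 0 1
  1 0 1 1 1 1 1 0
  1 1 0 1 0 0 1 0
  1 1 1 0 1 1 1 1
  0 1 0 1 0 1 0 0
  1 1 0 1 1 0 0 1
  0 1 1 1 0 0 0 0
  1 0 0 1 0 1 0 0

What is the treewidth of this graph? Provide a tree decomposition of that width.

The largest bag has 4 vertices, giving width 3; this decomposition certifies tw(G) ≤ 3. On the other hand G contains the 4-clique {a, d, f, h}. A clique must lie in a single bag of any decomposition, so no decomposition can have width below 3. The upper and lower bounds meet at 3, so that is the treewidth.

Treewidth 3.
One such decomposition:
Bags: B1 = {a, b, d, f}  B2 = {a, b, c, d}  B3 = {b, d, e, f}  B4 = {b, c, d, g}  B5 = {a, d, f, h}
Tree: B1–B2, B1–B3, B2–B4, B1–B5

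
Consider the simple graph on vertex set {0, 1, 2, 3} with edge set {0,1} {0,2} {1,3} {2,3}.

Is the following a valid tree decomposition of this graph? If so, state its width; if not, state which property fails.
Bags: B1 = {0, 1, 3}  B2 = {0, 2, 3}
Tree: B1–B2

Checking the three conditions: (i) the bags cover all of {0, 1, 2, 3}; (ii) for each edge, some bag contains both endpoints; (iii) the bags containing any fixed vertex form a subtree. All hold, so the decomposition is valid with width 3 − 1 = 2.

Yes; width 2.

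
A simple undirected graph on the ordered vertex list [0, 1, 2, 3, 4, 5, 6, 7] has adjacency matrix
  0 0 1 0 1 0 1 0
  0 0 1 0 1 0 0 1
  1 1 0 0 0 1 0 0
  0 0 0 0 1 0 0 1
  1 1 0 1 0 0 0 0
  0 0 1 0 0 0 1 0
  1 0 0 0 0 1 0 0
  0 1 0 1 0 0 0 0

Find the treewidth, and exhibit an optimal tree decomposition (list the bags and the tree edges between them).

Treewidth 2.
One such decomposition:
Bags: B1 = {0, 5, 6}  B2 = {0, 2, 5}  B3 = {0, 2, 4}  B4 = {1, 2, 4}  B5 = {1, 3, 4}  B6 = {1, 3, 7}
Tree: B1–B2, B2–B3, B3–B4, B4–B5, B5–B6

The largest bag has 3 vertices, giving width 2; this decomposition certifies tw(G) ≤ 2. The edges 6–5–2–0–6 form a cycle, so G is not a tree and its treewidth is at least 2. Combining the bounds, tw(G) = 2.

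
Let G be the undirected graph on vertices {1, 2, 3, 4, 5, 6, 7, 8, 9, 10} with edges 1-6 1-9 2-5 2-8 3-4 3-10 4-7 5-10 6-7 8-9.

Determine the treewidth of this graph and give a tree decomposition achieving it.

Treewidth 2.
One such decomposition:
Bags: B1 = {2, 8, 9}  B2 = {2, 5, 9}  B3 = {5, 9, 10}  B4 = {3, 9, 10}  B5 = {3, 4, 9}  B6 = {4, 7, 9}  B7 = {6, 7, 9}  B8 = {1, 6, 9}
Tree: B1–B2, B2–B3, B3–B4, B4–B5, B5–B6, B6–B7, B7–B8

Every bag has size at most 3, so the width is 3 − 1 = 2 and tw(G) ≤ 2. For the lower bound, G contains the cycle 9–8–2–5–10–3–4–7–6–1–9, so G is not a forest; only forests have treewidth ≤ 1, hence tw(G) ≥ 2. Combining the bounds, tw(G) = 2.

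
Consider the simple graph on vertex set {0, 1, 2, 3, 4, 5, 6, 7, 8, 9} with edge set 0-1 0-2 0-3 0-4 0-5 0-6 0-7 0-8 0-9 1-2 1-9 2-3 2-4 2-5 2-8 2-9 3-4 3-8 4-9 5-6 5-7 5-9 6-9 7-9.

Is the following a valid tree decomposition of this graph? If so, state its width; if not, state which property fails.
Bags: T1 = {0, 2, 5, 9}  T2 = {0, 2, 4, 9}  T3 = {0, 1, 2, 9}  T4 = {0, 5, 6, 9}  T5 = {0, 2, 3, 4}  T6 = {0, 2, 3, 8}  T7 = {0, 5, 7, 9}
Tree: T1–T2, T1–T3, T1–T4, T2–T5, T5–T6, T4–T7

Every vertex of G appears in some bag (union = {0, 1, 2, 3, 4, 5, 6, 7, 8, 9}); every edge is covered by a bag; and for each vertex v the set of bags containing v is connected in the bag tree. The decomposition is therefore valid. The largest bag has 4 vertices, so the width is 3.

Yes; width 3.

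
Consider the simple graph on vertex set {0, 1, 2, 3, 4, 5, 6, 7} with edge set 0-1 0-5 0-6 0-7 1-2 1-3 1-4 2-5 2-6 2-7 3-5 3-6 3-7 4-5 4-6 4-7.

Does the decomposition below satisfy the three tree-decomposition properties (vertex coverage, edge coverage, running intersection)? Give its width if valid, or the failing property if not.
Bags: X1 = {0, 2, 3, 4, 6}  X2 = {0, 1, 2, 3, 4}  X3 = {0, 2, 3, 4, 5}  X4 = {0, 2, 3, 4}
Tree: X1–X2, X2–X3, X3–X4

A tree decomposition must satisfy three properties: every vertex lies in some bag; for every edge, both endpoints lie together in some bag; and for every vertex, the bags containing it form a connected subtree. Here vertex 7 appears in no bag, so the decomposition is invalid.

No — vertex 7 appears in no bag.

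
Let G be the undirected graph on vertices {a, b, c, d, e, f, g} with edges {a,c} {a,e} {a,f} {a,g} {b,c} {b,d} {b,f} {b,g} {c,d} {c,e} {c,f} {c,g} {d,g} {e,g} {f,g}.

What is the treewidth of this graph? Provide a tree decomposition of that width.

Every bag has size at most 4, so the width is 4 − 1 = 3 and tw(G) ≤ 3. Conversely, {b, c, d, g} is a clique of size 4, and the vertices of any clique must share a bag in every tree decomposition; so some bag has ≥ 4 vertices and tw(G) ≥ 3. Hence tw(G) = 3 exactly.

Treewidth 3.
Bags: B1 = {a, c, f, g}  B2 = {b, c, f, g}  B3 = {b, c, d, g}  B4 = {a, c, e, g}
Tree: B1–B2, B2–B3, B1–B4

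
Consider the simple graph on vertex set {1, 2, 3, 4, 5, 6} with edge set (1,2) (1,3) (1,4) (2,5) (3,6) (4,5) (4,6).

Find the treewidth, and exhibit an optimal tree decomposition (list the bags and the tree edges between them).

Treewidth 2.
One such decomposition:
Bags: B1 = {1, 3, 6}  B2 = {1, 4, 6}  B3 = {1, 2, 4}  B4 = {2, 4, 5}
Tree: B1–B2, B2–B3, B3–B4

The largest bag has 3 vertices, giving width 2; this decomposition certifies tw(G) ≤ 2. Since 3–6–4–1–3 is a cycle in G, G is not acyclic. Forests are exactly the graphs of treewidth ≤ 1, so tw(G) ≥ 2. The upper and lower bounds meet at 2, so that is the treewidth.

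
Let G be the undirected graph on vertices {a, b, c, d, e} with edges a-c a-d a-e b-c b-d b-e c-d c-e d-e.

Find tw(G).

A width-3 tree decomposition is:
Bags: B1 = {a, c, d, e}  B2 = {b, c, d, e}
Tree: B1–B2
Every bag has size at most 4, so the width is 4 − 1 = 3 and tw(G) ≤ 3. Conversely, {a, c, d, e} is a clique of size 4, and the vertices of any clique must share a bag in every tree decomposition; so some bag has ≥ 4 vertices and tw(G) ≥ 3. Combining the bounds, tw(G) = 3.

3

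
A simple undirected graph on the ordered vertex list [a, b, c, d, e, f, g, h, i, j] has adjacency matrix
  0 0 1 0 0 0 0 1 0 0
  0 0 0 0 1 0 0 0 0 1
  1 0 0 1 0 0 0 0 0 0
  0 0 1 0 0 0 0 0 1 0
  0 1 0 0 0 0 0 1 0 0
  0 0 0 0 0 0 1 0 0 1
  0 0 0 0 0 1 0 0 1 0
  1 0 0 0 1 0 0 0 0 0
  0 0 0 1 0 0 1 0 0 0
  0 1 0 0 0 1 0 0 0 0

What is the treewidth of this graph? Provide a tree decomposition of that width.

Treewidth 2.
Bags: B1 = {a, e, h}  B2 = {a, b, e}  B3 = {a, b, j}  B4 = {a, f, j}  B5 = {a, f, g}  B6 = {a, g, i}  B7 = {a, d, i}  B8 = {a, c, d}
Tree: B1–B2, B2–B3, B3–B4, B4–B5, B5–B6, B6–B7, B7–B8

Every bag has size at most 3, so the width is 3 − 1 = 2 and tw(G) ≤ 2. Since a–h–e–b–j–f–g–i–d–c–a is a cycle in G, G is not acyclic. Forests are exactly the graphs of treewidth ≤ 1, so tw(G) ≥ 2. Combining the bounds, tw(G) = 2.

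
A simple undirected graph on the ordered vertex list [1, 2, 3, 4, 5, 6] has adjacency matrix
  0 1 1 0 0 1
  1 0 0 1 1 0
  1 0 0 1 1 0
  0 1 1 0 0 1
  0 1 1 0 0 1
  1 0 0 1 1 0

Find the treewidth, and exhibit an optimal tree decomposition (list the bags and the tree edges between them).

Every bag has size at most 4, so the width is 4 − 1 = 3 and tw(G) ≤ 3. For the lower bound: the 4 vertex sets {2,4}, {1,6}, {3}, {5} are disjoint, each induces a connected subgraph, and every pair is joined by at least one edge of G. Contracting each set to a single vertex therefore yields K_{4} as a minor, and since treewidth is minor-monotone, tw(G) ≥ tw(K_{4}) = 3. Combining the bounds, tw(G) = 3.

Treewidth 3.
One optimal decomposition is:
Bags: B1 = {2, 3, 4, 6}  B2 = {1, 2, 3, 6}  B3 = {2, 3, 5, 6}
Tree: B1–B2, B2–B3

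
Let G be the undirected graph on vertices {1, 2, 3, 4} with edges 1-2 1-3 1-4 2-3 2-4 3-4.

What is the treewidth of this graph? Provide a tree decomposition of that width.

A single bag containing all 4 vertices is trivially a valid decomposition of width 3. On the other hand G contains the 4-clique {1, 2, 3, 4}. A clique must lie in a single bag of any decomposition, so no decomposition can have width below 3. Combining the bounds, tw(G) = 3.

Treewidth 3.
Bags: B1 = {1, 2, 3, 4}
Tree: (single bag)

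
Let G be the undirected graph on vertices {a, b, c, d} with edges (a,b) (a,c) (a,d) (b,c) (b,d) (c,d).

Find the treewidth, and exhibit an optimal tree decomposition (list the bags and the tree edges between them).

Treewidth 3.
Bags: B1 = {a, b, c, d}
Tree: (single bag)

With just one bag of size 4, the width is 4 − 1 = 3, so tw(G) ≤ 3. On the other hand G contains the 4-clique {a, b, c, d}. A clique must lie in a single bag of any decomposition, so no decomposition can have width below 3. Therefore the treewidth is 3.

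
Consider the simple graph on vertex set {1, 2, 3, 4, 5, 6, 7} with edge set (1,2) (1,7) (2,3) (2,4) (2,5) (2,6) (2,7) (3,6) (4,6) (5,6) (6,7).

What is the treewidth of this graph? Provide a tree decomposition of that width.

Treewidth 2.
Bags: B1 = {1, 2, 7}  B2 = {2, 6, 7}  B3 = {2, 5, 6}  B4 = {2, 3, 6}  B5 = {2, 4, 6}
Tree: B1–B2, B2–B3, B2–B4, B2–B5

The largest bag has 3 vertices, giving width 2; this decomposition certifies tw(G) ≤ 2. On the other hand G contains the 3-clique {1, 2, 7}. A clique must lie in a single bag of any decomposition, so no decomposition can have width below 2. Therefore the treewidth is 2.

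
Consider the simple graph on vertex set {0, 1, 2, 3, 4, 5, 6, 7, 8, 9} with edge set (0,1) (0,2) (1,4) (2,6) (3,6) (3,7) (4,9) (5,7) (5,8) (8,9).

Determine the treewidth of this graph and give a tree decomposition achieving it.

Treewidth 2.
One optimal decomposition is:
Bags: B1 = {1, 4, 9}  B2 = {1, 8, 9}  B3 = {1, 5, 8}  B4 = {1, 5, 7}  B5 = {1, 3, 7}  B6 = {1, 3, 6}  B7 = {1, 2, 6}  B8 = {0, 1, 2}
Tree: B1–B2, B2–B3, B3–B4, B4–B5, B5–B6, B6–B7, B7–B8

The largest bag has 3 vertices, giving width 2; this decomposition certifies tw(G) ≤ 2. Since 1–4–9–8–5–7–3–6–2–0–1 is a cycle in G, G is not acyclic. Forests are exactly the graphs of treewidth ≤ 1, so tw(G) ≥ 2. The upper and lower bounds meet at 2, so that is the treewidth.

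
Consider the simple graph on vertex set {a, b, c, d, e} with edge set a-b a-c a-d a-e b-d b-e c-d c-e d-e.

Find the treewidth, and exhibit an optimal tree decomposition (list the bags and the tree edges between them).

Treewidth 3.
Bags: B1 = {a, b, d, e}  B2 = {a, c, d, e}
Tree: B1–B2

Every bag has size at most 4, so the width is 4 − 1 = 3 and tw(G) ≤ 3. For the lower bound, the 4 vertices {a, c, d, e} are pairwise adjacent, and any tree decomposition puts a clique entirely inside one bag — forcing width ≥ 3. Therefore the treewidth is 3.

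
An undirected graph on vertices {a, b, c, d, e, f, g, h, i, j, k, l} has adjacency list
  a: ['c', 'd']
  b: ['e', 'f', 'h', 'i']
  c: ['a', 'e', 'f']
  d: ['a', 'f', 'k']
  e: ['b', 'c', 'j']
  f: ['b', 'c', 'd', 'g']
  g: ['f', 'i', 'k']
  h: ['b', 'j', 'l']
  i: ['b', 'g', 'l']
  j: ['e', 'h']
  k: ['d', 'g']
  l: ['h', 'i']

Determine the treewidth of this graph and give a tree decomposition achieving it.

Every bag has size at most 4, so the width is 4 − 1 = 3 and tw(G) ≤ 3. For the lower bound: the 4 vertex sets {a,d,k}, {g}, {f}, {b,c,e,i} are disjoint, each induces a connected subgraph, and every pair is joined by at least one edge of G. Contracting each set to a single vertex therefore yields K_{4} as a minor, and since treewidth is minor-monotone, tw(G) ≥ tw(K_{4}) = 3. The upper and lower bounds meet at 3, so that is the treewidth.

Treewidth 3.
Bags: B1 = {a, d, g, k}  B2 = {a, d, f, g}  B3 = {a, c, f, g}  B4 = {c, f, g, i}  B5 = {b, c, f, i}  B6 = {b, c, e, i}  B7 = {b, e, i, l}  B8 = {b, e, h, l}  B9 = {e, h, j, l}
Tree: B1–B2, B2–B3, B3–B4, B4–B5, B5–B6, B6–B7, B7–B8, B8–B9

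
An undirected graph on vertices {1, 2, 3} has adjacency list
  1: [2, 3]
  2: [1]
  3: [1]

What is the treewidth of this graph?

1

A width-1 tree decomposition is:
Bags: B1 = {1, 3}  B2 = {1, 2}
Tree: B1–B2
The largest bag has 2 vertices, giving width 1; this decomposition certifies tw(G) ≤ 1. Since G has at least one edge (e.g. 3–1), it is not an edgeless graph, so tw(G) ≥ 1. Combining the bounds, tw(G) = 1.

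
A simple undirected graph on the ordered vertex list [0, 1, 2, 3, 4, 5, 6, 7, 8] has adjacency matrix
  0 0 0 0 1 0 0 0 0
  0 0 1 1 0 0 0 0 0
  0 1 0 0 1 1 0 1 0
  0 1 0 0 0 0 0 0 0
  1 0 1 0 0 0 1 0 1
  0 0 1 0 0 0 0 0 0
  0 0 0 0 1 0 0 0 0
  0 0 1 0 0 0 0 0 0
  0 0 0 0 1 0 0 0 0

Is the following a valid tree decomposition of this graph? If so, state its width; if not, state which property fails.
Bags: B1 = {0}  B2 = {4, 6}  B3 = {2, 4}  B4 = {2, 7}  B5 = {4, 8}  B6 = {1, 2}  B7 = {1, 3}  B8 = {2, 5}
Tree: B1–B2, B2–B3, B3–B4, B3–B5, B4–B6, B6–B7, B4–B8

No — edge (4,0) lies in no bag.

A tree decomposition must satisfy three properties: every vertex lies in some bag; for every edge, both endpoints lie together in some bag; and for every vertex, the bags containing it form a connected subtree. Here edge (4,0) lies in no bag, so the decomposition is invalid.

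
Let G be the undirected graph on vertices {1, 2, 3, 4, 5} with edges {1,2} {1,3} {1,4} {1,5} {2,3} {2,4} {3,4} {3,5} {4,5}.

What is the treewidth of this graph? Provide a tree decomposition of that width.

The largest bag has 4 vertices, giving width 3; this decomposition certifies tw(G) ≤ 3. On the other hand G contains the 4-clique {1, 2, 3, 4}. A clique must lie in a single bag of any decomposition, so no decomposition can have width below 3. Therefore the treewidth is 3.

Treewidth 3.
One optimal decomposition is:
Bags: B1 = {1, 2, 3, 4}  B2 = {1, 3, 4, 5}
Tree: B1–B2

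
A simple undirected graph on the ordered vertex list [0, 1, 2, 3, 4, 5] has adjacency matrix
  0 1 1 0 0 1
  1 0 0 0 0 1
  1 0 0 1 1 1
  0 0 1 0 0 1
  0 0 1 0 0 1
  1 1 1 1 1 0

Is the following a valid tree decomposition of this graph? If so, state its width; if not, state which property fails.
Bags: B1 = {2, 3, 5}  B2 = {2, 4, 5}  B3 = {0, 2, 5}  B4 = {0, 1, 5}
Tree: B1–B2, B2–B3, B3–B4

Checking the three conditions: (i) the bags cover all of {0, 1, 2, 3, 4, 5}; (ii) for each edge, some bag contains both endpoints; (iii) the bags containing any fixed vertex form a subtree. All hold, so the decomposition is valid with width 3 − 1 = 2.

Yes; width 2.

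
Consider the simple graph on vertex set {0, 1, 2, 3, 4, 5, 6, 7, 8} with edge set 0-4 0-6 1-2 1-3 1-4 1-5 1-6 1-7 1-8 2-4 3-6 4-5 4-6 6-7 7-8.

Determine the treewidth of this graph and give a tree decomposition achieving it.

Treewidth 2.
Bags: B1 = {0, 4, 6}  B2 = {1, 4, 6}  B3 = {1, 6, 7}  B4 = {1, 2, 4}  B5 = {1, 3, 6}  B6 = {1, 4, 5}  B7 = {1, 7, 8}
Tree: B1–B2, B2–B3, B2–B4, B3–B5, B2–B6, B3–B7

Every bag has size at most 3, so the width is 3 − 1 = 2 and tw(G) ≤ 2. On the other hand G contains the 3-clique {0, 4, 6}. A clique must lie in a single bag of any decomposition, so no decomposition can have width below 2. Combining the bounds, tw(G) = 2.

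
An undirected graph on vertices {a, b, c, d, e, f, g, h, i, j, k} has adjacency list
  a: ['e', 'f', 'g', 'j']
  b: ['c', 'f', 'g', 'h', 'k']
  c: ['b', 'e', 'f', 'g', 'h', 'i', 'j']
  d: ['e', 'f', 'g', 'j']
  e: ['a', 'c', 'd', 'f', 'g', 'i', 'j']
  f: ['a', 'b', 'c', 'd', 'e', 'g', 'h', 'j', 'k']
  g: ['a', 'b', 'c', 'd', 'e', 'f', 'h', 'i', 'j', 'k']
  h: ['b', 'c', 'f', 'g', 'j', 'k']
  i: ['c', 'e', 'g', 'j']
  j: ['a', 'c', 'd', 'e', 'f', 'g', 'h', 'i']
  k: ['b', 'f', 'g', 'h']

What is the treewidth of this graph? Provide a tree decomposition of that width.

Treewidth 4.
One such decomposition:
Bags: B1 = {a, e, f, g, j}  B2 = {d, e, f, g, j}  B3 = {c, e, f, g, j}  B4 = {c, e, g, i, j}  B5 = {c, f, g, h, j}  B6 = {b, c, f, g, h}  B7 = {b, f, g, h, k}
Tree: B1–B2, B2–B3, B3–B4, B3–B5, B5–B6, B6–B7

Every bag has size at most 5, so the width is 5 − 1 = 4 and tw(G) ≤ 4. Conversely, {d, e, f, g, j} is a clique of size 5, and the vertices of any clique must share a bag in every tree decomposition; so some bag has ≥ 5 vertices and tw(G) ≥ 4. The upper and lower bounds meet at 4, so that is the treewidth.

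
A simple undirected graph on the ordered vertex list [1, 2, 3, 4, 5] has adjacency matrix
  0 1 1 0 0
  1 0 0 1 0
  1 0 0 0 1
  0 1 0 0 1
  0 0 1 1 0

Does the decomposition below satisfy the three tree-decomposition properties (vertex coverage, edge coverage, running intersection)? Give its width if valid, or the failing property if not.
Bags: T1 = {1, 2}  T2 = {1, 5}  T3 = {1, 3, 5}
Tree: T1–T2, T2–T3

A tree decomposition must satisfy three properties: every vertex lies in some bag; for every edge, both endpoints lie together in some bag; and for every vertex, the bags containing it form a connected subtree. Here vertex 4 appears in no bag, so the decomposition is invalid.

No — vertex 4 appears in no bag.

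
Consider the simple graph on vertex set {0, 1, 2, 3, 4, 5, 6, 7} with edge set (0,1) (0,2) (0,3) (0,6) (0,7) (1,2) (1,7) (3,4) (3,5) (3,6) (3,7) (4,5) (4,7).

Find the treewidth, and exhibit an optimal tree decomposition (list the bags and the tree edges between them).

Treewidth 2.
Bags: B1 = {0, 3, 6}  B2 = {0, 3, 7}  B3 = {0, 1, 7}  B4 = {3, 4, 7}  B5 = {3, 4, 5}  B6 = {0, 1, 2}
Tree: B1–B2, B2–B3, B2–B4, B4–B5, B3–B6

Each bag holds 3 vertices, so the decomposition has width 2, which upper-bounds the treewidth. On the other hand G contains the 3-clique {0, 1, 2}. A clique must lie in a single bag of any decomposition, so no decomposition can have width below 2. Combining the bounds, tw(G) = 2.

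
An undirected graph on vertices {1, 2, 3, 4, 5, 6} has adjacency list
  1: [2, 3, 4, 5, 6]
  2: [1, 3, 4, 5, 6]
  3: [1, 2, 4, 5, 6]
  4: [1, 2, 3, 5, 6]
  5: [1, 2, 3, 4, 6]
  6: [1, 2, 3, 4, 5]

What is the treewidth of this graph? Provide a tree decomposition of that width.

Treewidth 5.
One optimal decomposition is:
Bags: B1 = {1, 2, 3, 4, 5, 6}
Tree: (single bag)

A single bag containing all 6 vertices is trivially a valid decomposition of width 5. Conversely, {1, 2, 3, 4, 5, 6} is a clique of size 6, and the vertices of any clique must share a bag in every tree decomposition; so some bag has ≥ 6 vertices and tw(G) ≥ 5. Therefore the treewidth is 5.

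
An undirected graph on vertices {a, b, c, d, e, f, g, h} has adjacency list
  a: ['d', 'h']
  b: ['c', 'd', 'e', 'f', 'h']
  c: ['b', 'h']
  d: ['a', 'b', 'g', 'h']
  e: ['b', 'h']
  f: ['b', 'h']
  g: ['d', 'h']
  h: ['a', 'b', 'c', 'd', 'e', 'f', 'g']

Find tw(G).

A width-2 tree decomposition is:
Bags: B1 = {b, f, h}  B2 = {b, d, h}  B3 = {d, g, h}  B4 = {b, e, h}  B5 = {b, c, h}  B6 = {a, d, h}
Tree: B1–B2, B2–B3, B2–B4, B2–B5, B2–B6
Every bag has size at most 3, so the width is 3 − 1 = 2 and tw(G) ≤ 2. On the other hand G contains the 3-clique {d, g, h}. A clique must lie in a single bag of any decomposition, so no decomposition can have width below 2. Hence tw(G) = 2 exactly.

2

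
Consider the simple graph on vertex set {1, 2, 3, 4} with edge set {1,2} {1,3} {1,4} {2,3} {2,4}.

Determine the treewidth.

2

A width-2 tree decomposition is:
Bags: B1 = {1, 2, 3}  B2 = {1, 2, 4}
Tree: B1–B2
The largest bag has 3 vertices, giving width 2; this decomposition certifies tw(G) ≤ 2. On the other hand G contains the 3-clique {1, 2, 3}. A clique must lie in a single bag of any decomposition, so no decomposition can have width below 2. The upper and lower bounds meet at 2, so that is the treewidth.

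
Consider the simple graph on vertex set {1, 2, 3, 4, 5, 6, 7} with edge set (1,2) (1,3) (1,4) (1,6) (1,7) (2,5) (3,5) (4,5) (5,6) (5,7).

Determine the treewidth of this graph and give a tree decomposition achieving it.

Every bag has size at most 3, so the width is 3 − 1 = 2 and tw(G) ≤ 2. The edges 5–2–1–4–5 form a cycle, so G is not a tree and its treewidth is at least 2. The upper and lower bounds meet at 2, so that is the treewidth.

Treewidth 2.
Bags: B1 = {1, 2, 5}  B2 = {1, 4, 5}  B3 = {1, 5, 6}  B4 = {1, 3, 5}  B5 = {1, 5, 7}
Tree: B1–B2, B2–B3, B3–B4, B4–B5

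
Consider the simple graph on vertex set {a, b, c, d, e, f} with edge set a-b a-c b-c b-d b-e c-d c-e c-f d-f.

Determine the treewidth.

A width-2 tree decomposition is:
Bags: B1 = {c, d, f}  B2 = {b, c, d}  B3 = {a, b, c}  B4 = {b, c, e}
Tree: B1–B2, B2–B3, B2–B4
The largest bag has 3 vertices, giving width 2; this decomposition certifies tw(G) ≤ 2. On the other hand G contains the 3-clique {c, d, f}. A clique must lie in a single bag of any decomposition, so no decomposition can have width below 2. Therefore the treewidth is 2.

2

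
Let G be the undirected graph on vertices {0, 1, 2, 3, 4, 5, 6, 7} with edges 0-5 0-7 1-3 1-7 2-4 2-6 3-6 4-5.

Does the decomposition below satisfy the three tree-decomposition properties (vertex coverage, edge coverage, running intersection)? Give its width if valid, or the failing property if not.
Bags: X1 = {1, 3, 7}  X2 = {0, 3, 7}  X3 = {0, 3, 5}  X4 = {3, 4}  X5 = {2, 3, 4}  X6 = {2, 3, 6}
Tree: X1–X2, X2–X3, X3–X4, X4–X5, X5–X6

No — edge (5,4) lies in no bag.

A tree decomposition must satisfy three properties: every vertex lies in some bag; for every edge, both endpoints lie together in some bag; and for every vertex, the bags containing it form a connected subtree. Here edge (5,4) lies in no bag, so the decomposition is invalid.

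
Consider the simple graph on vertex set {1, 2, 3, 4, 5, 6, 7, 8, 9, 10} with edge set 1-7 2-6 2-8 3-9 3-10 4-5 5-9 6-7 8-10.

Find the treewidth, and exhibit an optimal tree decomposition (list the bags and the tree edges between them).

Treewidth 1.
One optimal decomposition is:
Bags: B1 = {4, 5}  B2 = {5, 9}  B3 = {3, 9}  B4 = {3, 10}  B5 = {8, 10}  B6 = {2, 8}  B7 = {2, 6}  B8 = {6, 7}  B9 = {1, 7}
Tree: B1–B2, B2–B3, B3–B4, B4–B5, B5–B6, B6–B7, B7–B8, B8–B9

Each bag holds 2 vertices, so the decomposition has width 1, which upper-bounds the treewidth. Since G has at least one edge (e.g. 4–5), it is not an edgeless graph, so tw(G) ≥ 1. The upper and lower bounds meet at 1, so that is the treewidth.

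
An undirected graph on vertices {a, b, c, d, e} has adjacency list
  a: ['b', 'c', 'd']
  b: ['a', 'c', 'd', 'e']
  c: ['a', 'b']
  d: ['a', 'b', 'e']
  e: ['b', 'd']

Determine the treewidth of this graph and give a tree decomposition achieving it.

The largest bag has 3 vertices, giving width 2; this decomposition certifies tw(G) ≤ 2. Conversely, {b, d, e} is a clique of size 3, and the vertices of any clique must share a bag in every tree decomposition; so some bag has ≥ 3 vertices and tw(G) ≥ 2. Hence tw(G) = 2 exactly.

Treewidth 2.
Bags: B1 = {a, b, c}  B2 = {a, b, d}  B3 = {b, d, e}
Tree: B1–B2, B2–B3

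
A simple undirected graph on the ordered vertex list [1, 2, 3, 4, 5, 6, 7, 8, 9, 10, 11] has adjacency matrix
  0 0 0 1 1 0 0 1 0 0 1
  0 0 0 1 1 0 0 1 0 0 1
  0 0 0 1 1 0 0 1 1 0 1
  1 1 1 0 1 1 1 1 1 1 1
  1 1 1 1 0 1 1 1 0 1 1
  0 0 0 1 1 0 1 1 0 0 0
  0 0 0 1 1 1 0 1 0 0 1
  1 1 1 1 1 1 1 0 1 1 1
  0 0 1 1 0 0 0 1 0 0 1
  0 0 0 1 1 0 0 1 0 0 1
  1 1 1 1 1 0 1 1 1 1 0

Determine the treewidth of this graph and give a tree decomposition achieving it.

Treewidth 4.
One optimal decomposition is:
Bags: B1 = {3, 4, 5, 8, 11}  B2 = {4, 5, 7, 8, 11}  B3 = {1, 4, 5, 8, 11}  B4 = {3, 4, 8, 9, 11}  B5 = {2, 4, 5, 8, 11}  B6 = {4, 5, 8, 10, 11}  B7 = {4, 5, 6, 7, 8}
Tree: B1–B2, B1–B3, B1–B4, B2–B5, B2–B6, B2–B7

Each bag holds 5 vertices, so the decomposition has width 4, which upper-bounds the treewidth. On the other hand G contains the 5-clique {3, 4, 8, 9, 11}. A clique must lie in a single bag of any decomposition, so no decomposition can have width below 4. Combining the bounds, tw(G) = 4.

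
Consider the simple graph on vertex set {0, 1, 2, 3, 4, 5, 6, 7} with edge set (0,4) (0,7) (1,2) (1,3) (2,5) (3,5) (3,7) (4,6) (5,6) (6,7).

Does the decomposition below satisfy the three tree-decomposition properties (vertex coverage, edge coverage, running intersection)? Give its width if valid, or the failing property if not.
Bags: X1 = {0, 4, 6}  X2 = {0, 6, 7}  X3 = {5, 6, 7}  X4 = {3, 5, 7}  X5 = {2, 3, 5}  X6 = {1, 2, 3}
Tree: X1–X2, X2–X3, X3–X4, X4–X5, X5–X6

Every vertex of G appears in some bag (union = {0, 1, 2, 3, 4, 5, 6, 7}); every edge is covered by a bag; and for each vertex v the set of bags containing v is connected in the bag tree. The decomposition is therefore valid. The largest bag has 3 vertices, so the width is 2.

Yes; width 2.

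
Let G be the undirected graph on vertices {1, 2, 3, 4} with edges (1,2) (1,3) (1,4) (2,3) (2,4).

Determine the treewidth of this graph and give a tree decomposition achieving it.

Each bag holds 3 vertices, so the decomposition has width 2, which upper-bounds the treewidth. Conversely, {1, 2, 3} is a clique of size 3, and the vertices of any clique must share a bag in every tree decomposition; so some bag has ≥ 3 vertices and tw(G) ≥ 2. Combining the bounds, tw(G) = 2.

Treewidth 2.
Bags: B1 = {1, 2, 3}  B2 = {1, 2, 4}
Tree: B1–B2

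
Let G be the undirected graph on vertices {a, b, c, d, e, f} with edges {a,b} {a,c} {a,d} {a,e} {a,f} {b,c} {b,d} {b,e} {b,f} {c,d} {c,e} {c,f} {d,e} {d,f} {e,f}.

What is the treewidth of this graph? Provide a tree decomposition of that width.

Treewidth 5.
One optimal decomposition is:
Bags: B1 = {a, b, c, d, e, f}
Tree: (single bag)

With just one bag of size 6, the width is 6 − 1 = 5, so tw(G) ≤ 5. Conversely, {a, b, c, d, e, f} is a clique of size 6, and the vertices of any clique must share a bag in every tree decomposition; so some bag has ≥ 6 vertices and tw(G) ≥ 5. Therefore the treewidth is 5.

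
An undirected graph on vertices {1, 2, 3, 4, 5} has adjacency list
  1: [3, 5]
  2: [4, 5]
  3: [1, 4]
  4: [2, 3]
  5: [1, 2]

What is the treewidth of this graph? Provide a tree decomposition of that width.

Treewidth 2.
Bags: B1 = {1, 3, 5}  B2 = {2, 3, 5}  B3 = {2, 3, 4}
Tree: B1–B2, B2–B3

Every bag has size at most 3, so the width is 3 − 1 = 2 and tw(G) ≤ 2. For the lower bound, G contains the cycle 3–1–5–2–4–3, so G is not a forest; only forests have treewidth ≤ 1, hence tw(G) ≥ 2. Combining the bounds, tw(G) = 2.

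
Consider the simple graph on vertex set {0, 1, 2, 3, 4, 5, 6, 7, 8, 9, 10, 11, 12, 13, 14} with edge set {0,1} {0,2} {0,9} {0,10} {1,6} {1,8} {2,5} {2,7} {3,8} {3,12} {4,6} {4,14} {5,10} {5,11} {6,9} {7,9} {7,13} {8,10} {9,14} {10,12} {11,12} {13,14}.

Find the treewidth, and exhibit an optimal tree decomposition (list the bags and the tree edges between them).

Treewidth 3.
One such decomposition:
Bags: B1 = {3, 8, 11, 12}  B2 = {8, 10, 11, 12}  B3 = {5, 8, 10, 11}  B4 = {1, 5, 8, 10}  B5 = {0, 1, 5, 10}  B6 = {0, 1, 2, 5}  B7 = {0, 1, 2, 6}  B8 = {0, 2, 6, 9}  B9 = {2, 6, 7, 9}  B10 = {4, 6, 7, 9}  B11 = {4, 7, 9, 14}  B12 = {4, 7, 13, 14}
Tree: B1–B2, B2–B3, B3–B4, B4–B5, B5–B6, B6–B7, B7–B8, B8–B9, B9–B10, B10–B11, B11–B12

The largest bag has 4 vertices, giving width 3; this decomposition certifies tw(G) ≤ 3. For the lower bound: the 4 vertex sets {3,11,12}, {8}, {10}, {0,1,2,5} are disjoint, each induces a connected subgraph, and every pair is joined by at least one edge of G. Contracting each set to a single vertex therefore yields K_{4} as a minor, and since treewidth is minor-monotone, tw(G) ≥ tw(K_{4}) = 3. Combining the bounds, tw(G) = 3.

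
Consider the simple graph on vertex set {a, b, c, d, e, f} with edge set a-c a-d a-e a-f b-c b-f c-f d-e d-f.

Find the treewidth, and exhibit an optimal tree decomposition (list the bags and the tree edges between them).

Treewidth 2.
Bags: B1 = {a, c, f}  B2 = {b, c, f}  B3 = {a, d, f}  B4 = {a, d, e}
Tree: B1–B2, B1–B3, B3–B4

Every bag has size at most 3, so the width is 3 − 1 = 2 and tw(G) ≤ 2. For the lower bound, the 3 vertices {a, d, e} are pairwise adjacent, and any tree decomposition puts a clique entirely inside one bag — forcing width ≥ 2. The upper and lower bounds meet at 2, so that is the treewidth.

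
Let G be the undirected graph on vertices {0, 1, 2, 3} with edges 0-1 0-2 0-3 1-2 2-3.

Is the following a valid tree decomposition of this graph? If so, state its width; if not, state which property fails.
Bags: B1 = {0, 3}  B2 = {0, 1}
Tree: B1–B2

No — vertex 2 appears in no bag.

A tree decomposition must satisfy three properties: every vertex lies in some bag; for every edge, both endpoints lie together in some bag; and for every vertex, the bags containing it form a connected subtree. Here vertex 2 appears in no bag, so the decomposition is invalid.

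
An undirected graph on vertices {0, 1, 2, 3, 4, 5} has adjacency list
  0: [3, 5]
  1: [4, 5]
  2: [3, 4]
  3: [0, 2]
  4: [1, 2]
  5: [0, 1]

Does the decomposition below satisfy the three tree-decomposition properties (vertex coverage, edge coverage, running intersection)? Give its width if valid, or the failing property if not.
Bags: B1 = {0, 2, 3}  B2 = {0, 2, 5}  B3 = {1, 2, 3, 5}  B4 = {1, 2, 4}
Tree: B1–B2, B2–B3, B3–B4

No — bags containing vertex 3 are not connected in the tree.

A tree decomposition must satisfy three properties: every vertex lies in some bag; for every edge, both endpoints lie together in some bag; and for every vertex, the bags containing it form a connected subtree. Here bags containing vertex 3 are not connected in the tree, so the decomposition is invalid.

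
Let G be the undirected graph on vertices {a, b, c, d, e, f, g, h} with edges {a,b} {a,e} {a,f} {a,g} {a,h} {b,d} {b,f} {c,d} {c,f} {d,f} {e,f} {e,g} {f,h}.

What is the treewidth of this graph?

2

A width-2 tree decomposition is:
Bags: B1 = {a, e, g}  B2 = {a, e, f}  B3 = {a, b, f}  B4 = {b, d, f}  B5 = {a, f, h}  B6 = {c, d, f}
Tree: B1–B2, B2–B3, B3–B4, B3–B5, B4–B6
Each bag holds 3 vertices, so the decomposition has width 2, which upper-bounds the treewidth. For the lower bound, the 3 vertices {a, e, g} are pairwise adjacent, and any tree decomposition puts a clique entirely inside one bag — forcing width ≥ 2. Therefore the treewidth is 2.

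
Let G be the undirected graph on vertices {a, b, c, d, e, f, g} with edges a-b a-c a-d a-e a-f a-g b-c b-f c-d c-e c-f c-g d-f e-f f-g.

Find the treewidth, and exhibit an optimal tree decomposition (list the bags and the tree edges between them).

Each bag holds 4 vertices, so the decomposition has width 3, which upper-bounds the treewidth. Conversely, {a, c, d, f} is a clique of size 4, and the vertices of any clique must share a bag in every tree decomposition; so some bag has ≥ 4 vertices and tw(G) ≥ 3. Therefore the treewidth is 3.

Treewidth 3.
One such decomposition:
Bags: B1 = {a, c, f, g}  B2 = {a, c, d, f}  B3 = {a, c, e, f}  B4 = {a, b, c, f}
Tree: B1–B2, B1–B3, B2–B4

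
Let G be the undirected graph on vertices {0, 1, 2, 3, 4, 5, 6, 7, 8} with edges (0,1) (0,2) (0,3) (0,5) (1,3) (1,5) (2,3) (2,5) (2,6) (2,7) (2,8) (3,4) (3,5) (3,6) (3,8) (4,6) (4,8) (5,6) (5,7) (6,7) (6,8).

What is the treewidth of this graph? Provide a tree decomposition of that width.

Every bag has size at most 4, so the width is 4 − 1 = 3 and tw(G) ≤ 3. On the other hand G contains the 4-clique {0, 1, 3, 5}. A clique must lie in a single bag of any decomposition, so no decomposition can have width below 3. Hence tw(G) = 3 exactly.

Treewidth 3.
One such decomposition:
Bags: B1 = {2, 5, 6, 7}  B2 = {2, 3, 5, 6}  B3 = {0, 2, 3, 5}  B4 = {2, 3, 6, 8}  B5 = {0, 1, 3, 5}  B6 = {3, 4, 6, 8}
Tree: B1–B2, B2–B3, B2–B4, B3–B5, B4–B6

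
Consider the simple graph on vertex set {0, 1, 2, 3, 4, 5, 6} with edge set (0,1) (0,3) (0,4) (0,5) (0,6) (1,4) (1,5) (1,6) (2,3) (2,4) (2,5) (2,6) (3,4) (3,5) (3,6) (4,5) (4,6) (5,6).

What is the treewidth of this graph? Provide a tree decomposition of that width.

Treewidth 4.
One optimal decomposition is:
Bags: B1 = {0, 1, 4, 5, 6}  B2 = {0, 3, 4, 5, 6}  B3 = {2, 3, 4, 5, 6}
Tree: B1–B2, B2–B3

Every bag has size at most 5, so the width is 5 − 1 = 4 and tw(G) ≤ 4. Conversely, {0, 1, 4, 5, 6} is a clique of size 5, and the vertices of any clique must share a bag in every tree decomposition; so some bag has ≥ 5 vertices and tw(G) ≥ 4. Hence tw(G) = 4 exactly.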